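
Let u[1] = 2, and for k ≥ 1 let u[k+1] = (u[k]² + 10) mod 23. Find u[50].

13

Computing terms: u[1] = 2; u[2] = 14; u[3] = 22; u[4] = 11; u[5] = 16; u[6] = 13; u[7] = 18; u[8] = 12; u[9] = 16.
Since u[9] = u[5] = 16, the sequence is eventually periodic: after a pre-period of length 4 it cycles with period 4.
For k ≥ 5, u[k] depends only on (k - 5) mod 4. (50 - 5) mod 4 = 1, so u[50] = u[6] = 13.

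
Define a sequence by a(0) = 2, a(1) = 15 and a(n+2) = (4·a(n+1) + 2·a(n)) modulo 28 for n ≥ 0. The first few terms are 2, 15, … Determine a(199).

0

Computing terms: a(0) = 2; a(1) = 15; a(2) = 8; a(3) = 6; a(4) = 12; a(5) = 4; a(6) = 12; a(7) = 0; a(8) = 24; a(9) = 12; a(10) = 12; a(11) = 16; a(12) = 4; a(13) = 20; a(14) = 4; a(15) = 0; a(16) = 8; a(17) = 4; a(18) = 4; a(19) = 24; a(20) = 20; a(21) = 16; a(22) = 20; a(23) = 0; a(24) = 12; a(25) = 20; a(26) = 20; a(27) = 8; a(28) = 16; a(29) = 24; a(30) = 16; a(31) = 0; a(32) = 4; a(33) = 16; a(34) = 16; a(35) = 12; a(36) = 24; a(37) = 8; a(38) = 24; a(39) = 0; a(40) = 20; a(41) = 24; a(42) = 24; a(43) = 4; a(44) = 8; a(45) = 12; a(46) = 8; a(47) = 0; a(48) = 16; a(49) = 8; a(50) = 8; a(51) = 20; a(52) = 12; a(53) = 4.
Since (a(52), a(53)) = (a(4), a(5)) = (12, 4) (two consecutive terms determine the rest), the sequence is eventually periodic: after a pre-period of length 4 it cycles with period 48.
For n ≥ 4, a(n) depends only on (n - 4) mod 48. (199 - 4) mod 48 = 3, so a(199) = a(7) = 0.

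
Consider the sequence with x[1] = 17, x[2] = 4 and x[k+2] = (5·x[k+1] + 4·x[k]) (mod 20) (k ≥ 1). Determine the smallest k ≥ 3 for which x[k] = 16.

Listing terms: x[1] = 17; x[2] = 4; x[3] = 8; x[4] = 16; x[5] = 12; x[6] = 4; x[7] = 8.
Since (x[6], x[7]) = (x[2], x[3]) = (4, 8) (two consecutive terms determine the rest), the sequence is eventually periodic: after a pre-period of length 1 it cycles with period 4.
The value 16 first appears (with k ≥ 3) at x[4].

4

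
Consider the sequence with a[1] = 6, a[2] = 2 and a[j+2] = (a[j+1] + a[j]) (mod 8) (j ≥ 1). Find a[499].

a[1] = 6; a[2] = 2; a[3] = 0; a[4] = 2; a[5] = 2; a[6] = 4; a[7] = 6; a[8] = 2.
Since (a[7], a[8]) = (a[1], a[2]) = (6, 2) (two consecutive terms determine the rest), the sequence is periodic with period 6.
So a[499] = a[1 + ((499-1) mod 6)] = a[1] = 6.

6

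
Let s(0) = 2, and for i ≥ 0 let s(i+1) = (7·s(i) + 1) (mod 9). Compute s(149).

Computing terms: s(0) = 2,  s(1) = 6,  s(2) = 7,  s(3) = 5,  s(4) = 0,  s(5) = 1,  s(6) = 8,  s(7) = 3,  s(8) = 4,  s(9) = 2.
Since s(9) = s(0) = 2, the sequence is periodic with period 9.
So s(149) = s(0 + ((149-0) mod 9)) = s(5) = 1.

1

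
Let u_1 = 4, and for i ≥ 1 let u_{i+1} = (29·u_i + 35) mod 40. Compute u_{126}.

11

We have u_1 = 4; u_2 = 31; u_3 = 14; u_4 = 1; u_5 = 24; u_6 = 11; u_7 = 34; u_8 = 21; u_9 = 4.
Since u_9 = u_1 = 4, the sequence is periodic with period 8.
(126 - 1) mod 8 = 5, so u_{126} = u_6 = 11.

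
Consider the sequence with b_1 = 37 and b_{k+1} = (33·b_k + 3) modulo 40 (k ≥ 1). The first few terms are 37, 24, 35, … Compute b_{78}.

4

Computing terms: b_1 = 37,  b_2 = 24,  b_3 = 35,  b_4 = 38,  b_5 = 17,  b_6 = 4,  b_7 = 15,  b_8 = 18,  b_9 = 37.
The sequence repeats with period 8.
(78 - 1) mod 8 = 5, so b_{78} = b_6 = 4.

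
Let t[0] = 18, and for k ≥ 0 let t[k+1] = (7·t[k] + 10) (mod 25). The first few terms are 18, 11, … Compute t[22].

Computing terms: t[0] = 18, t[1] = 11, t[2] = 12, t[3] = 19, t[4] = 18.
Since t[4] = t[0] = 18, the sequence is periodic with period 4.
So t[22] = t[0 + ((22-0) mod 4)] = t[2] = 12.

12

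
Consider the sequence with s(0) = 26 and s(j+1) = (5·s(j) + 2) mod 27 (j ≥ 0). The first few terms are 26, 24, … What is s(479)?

Listing terms: s(0) = 26; s(1) = 24; s(2) = 14; s(3) = 18; s(4) = 11; s(5) = 3; s(6) = 17; s(7) = 6; s(8) = 5; s(9) = 0; s(10) = 2; s(11) = 12; s(12) = 8; s(13) = 15; s(14) = 23; s(15) = 9; s(16) = 20; s(17) = 21; s(18) = 26.
Since s(18) = s(0) = 26, the sequence is periodic with period 18.
So s(479) = s(0 + ((479-0) mod 18)) = s(11) = 12.

12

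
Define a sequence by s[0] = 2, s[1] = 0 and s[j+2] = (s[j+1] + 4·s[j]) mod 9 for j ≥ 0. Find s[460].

s[0] = 2,  s[1] = 0,  s[2] = 8,  s[3] = 8,  s[4] = 4,  s[5] = 0,  s[6] = 7,  s[7] = 7,  s[8] = 8,  s[9] = 0,  s[10] = 5,  s[11] = 5,  s[12] = 7,  s[13] = 0,  s[14] = 1,  s[15] = 1,  s[16] = 5,  s[17] = 0,  s[18] = 2,  s[19] = 2,  s[20] = 1,  s[21] = 0,  s[22] = 4,  s[23] = 4,  s[24] = 2,  s[25] = 0.
The sequence repeats with period 24.
So s[460] = s[0 + ((460-0) mod 24)] = s[4] = 4.

4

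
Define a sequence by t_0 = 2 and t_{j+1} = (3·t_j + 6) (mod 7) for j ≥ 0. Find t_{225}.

Computing terms: t_0 = 2,  t_1 = 5,  t_2 = 0,  t_3 = 6,  t_4 = 3,  t_5 = 1,  t_6 = 2.
The sequence repeats with period 6.
So t_{225} = t_{0 + ((225-0) mod 6)} = t_3 = 6.

6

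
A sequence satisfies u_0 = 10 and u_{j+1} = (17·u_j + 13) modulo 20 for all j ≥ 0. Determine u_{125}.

3

We have u_0 = 10,  u_1 = 3,  u_2 = 4,  u_3 = 1,  u_4 = 10.
Since u_4 = u_0 = 10, the sequence is periodic with period 4.
So u_{125} = u_{0 + ((125-0) mod 4)} = u_1 = 3.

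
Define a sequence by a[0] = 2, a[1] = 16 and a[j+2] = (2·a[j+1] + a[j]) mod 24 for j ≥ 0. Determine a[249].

We have a[0] = 2,  a[1] = 16,  a[2] = 10,  a[3] = 12,  a[4] = 10,  a[5] = 8,  a[6] = 2,  a[7] = 12,  a[8] = 2,  a[9] = 16.
Since (a[8], a[9]) = (a[0], a[1]) = (2, 16) (two consecutive terms determine the rest), the sequence is periodic with period 8.
So a[249] = a[0 + ((249-0) mod 8)] = a[1] = 16.

16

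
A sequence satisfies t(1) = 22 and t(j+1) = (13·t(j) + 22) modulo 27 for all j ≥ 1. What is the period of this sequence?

27

Listing terms: t(1) = 22; t(2) = 11; t(3) = 3; t(4) = 7; t(5) = 5; t(6) = 6; t(7) = 19; t(8) = 26; t(9) = 9; t(10) = 4; t(11) = 20; t(12) = 12; t(13) = 16; t(14) = 14; t(15) = 15; t(16) = 1; t(17) = 8; t(18) = 18; t(19) = 13; t(20) = 2; t(21) = 21; t(22) = 25; t(23) = 23; t(24) = 24; t(25) = 10; t(26) = 17; t(27) = 0; t(28) = 22.
Since t(28) = t(1) = 22, the sequence is periodic with period 27.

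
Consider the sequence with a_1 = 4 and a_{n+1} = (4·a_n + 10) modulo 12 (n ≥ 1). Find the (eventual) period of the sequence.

3

We have a_1 = 4,  a_2 = 2,  a_3 = 6,  a_4 = 10,  a_5 = 2.
Since a_5 = a_2 = 2, the sequence is eventually periodic: after a pre-period of length 1 it cycles with period 3.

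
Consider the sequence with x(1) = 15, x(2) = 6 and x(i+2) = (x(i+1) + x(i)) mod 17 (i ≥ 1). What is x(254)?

Listing terms: x(1) = 15,  x(2) = 6,  x(3) = 4,  x(4) = 10,  x(5) = 14,  x(6) = 7,  x(7) = 4,  x(8) = 11,  x(9) = 15,  x(10) = 9,  x(11) = 7,  x(12) = 16,  x(13) = 6,  x(14) = 5,  x(15) = 11,  x(16) = 16,  x(17) = 10,  x(18) = 9,  x(19) = 2,  x(20) = 11,  x(21) = 13,  x(22) = 7,  x(23) = 3,  x(24) = 10,  x(25) = 13,  x(26) = 6,  x(27) = 2,  x(28) = 8,  x(29) = 10,  x(30) = 1,  x(31) = 11,  x(32) = 12,  x(33) = 6,  x(34) = 1,  x(35) = 7,  x(36) = 8,  x(37) = 15,  x(38) = 6.
The sequence repeats with period 36.
So x(254) = x(1 + ((254-1) mod 36)) = x(2) = 6.

6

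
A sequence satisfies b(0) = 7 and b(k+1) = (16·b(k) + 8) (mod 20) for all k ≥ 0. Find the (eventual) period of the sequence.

5

Listing terms: b(0) = 7,  b(1) = 0,  b(2) = 8,  b(3) = 16,  b(4) = 4,  b(5) = 12,  b(6) = 0.
Since b(6) = b(1) = 0, the sequence is eventually periodic: after a pre-period of length 1 it cycles with period 5.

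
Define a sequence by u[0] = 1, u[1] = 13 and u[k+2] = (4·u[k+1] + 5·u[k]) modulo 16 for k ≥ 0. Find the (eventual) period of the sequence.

Listing terms: u[0] = 1; u[1] = 13; u[2] = 9; u[3] = 5; u[4] = 1; u[5] = 13.
Since (u[4], u[5]) = (u[0], u[1]) = (1, 13) (two consecutive terms determine the rest), the sequence is periodic with period 4.

4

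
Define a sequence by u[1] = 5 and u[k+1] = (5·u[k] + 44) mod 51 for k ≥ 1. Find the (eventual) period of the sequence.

Listing terms: u[1] = 5; u[2] = 18; u[3] = 32; u[4] = 0; u[5] = 44; u[6] = 9; u[7] = 38; u[8] = 30; u[9] = 41; u[10] = 45; u[11] = 14; u[12] = 12; u[13] = 2; u[14] = 3; u[15] = 8; u[16] = 33; u[17] = 5.
Since u[17] = u[1] = 5, the sequence is periodic with period 16.

16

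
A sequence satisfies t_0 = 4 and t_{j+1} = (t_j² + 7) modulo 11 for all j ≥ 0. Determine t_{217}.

We have t_0 = 4,  t_1 = 1,  t_2 = 8,  t_3 = 5,  t_4 = 10,  t_5 = 8.
Since t_5 = t_2 = 8, the sequence is eventually periodic: after a pre-period of length 2 it cycles with period 3.
For j ≥ 2, t_j depends only on (j - 2) mod 3. (217 - 2) mod 3 = 2, so t_{217} = t_4 = 10.

10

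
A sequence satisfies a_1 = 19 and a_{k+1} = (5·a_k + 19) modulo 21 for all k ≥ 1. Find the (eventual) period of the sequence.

a_1 = 19, a_2 = 9, a_3 = 1, a_4 = 3, a_5 = 13, a_6 = 0, a_7 = 19.
The sequence repeats with period 6.

6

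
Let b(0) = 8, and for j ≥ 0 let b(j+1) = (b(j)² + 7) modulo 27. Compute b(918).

Listing terms: b(0) = 8,  b(1) = 17,  b(2) = 26,  b(3) = 8.
The sequence repeats with period 3.
(918 - 0) mod 3 = 0, so b(918) = b(0) = 8.

8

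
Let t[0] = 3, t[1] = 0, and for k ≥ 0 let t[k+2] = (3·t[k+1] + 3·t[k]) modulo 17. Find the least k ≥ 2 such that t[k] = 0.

17

Listing terms: t[0] = 3; t[1] = 0; t[2] = 9; t[3] = 10; t[4] = 6; t[5] = 14; t[6] = 9; t[7] = 1; t[8] = 13; t[9] = 8; t[10] = 12; t[11] = 9; t[12] = 12; t[13] = 12; t[14] = 4; t[15] = 14; t[16] = 3; t[17] = 0.
Since (t[16], t[17]) = (t[0], t[1]) = (3, 0) (two consecutive terms determine the rest), the sequence is periodic with period 16.
The value 0 next appears (with k ≥ 2) at t[17].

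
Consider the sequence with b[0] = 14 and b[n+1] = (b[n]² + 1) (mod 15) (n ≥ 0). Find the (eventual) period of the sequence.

3

Computing terms: b[0] = 14, b[1] = 2, b[2] = 5, b[3] = 11, b[4] = 2.
Since b[4] = b[1] = 2, the sequence is eventually periodic: after a pre-period of length 1 it cycles with period 3.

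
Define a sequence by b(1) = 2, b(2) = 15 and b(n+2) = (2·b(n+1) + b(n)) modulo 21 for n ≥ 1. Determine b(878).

15

b(1) = 2,  b(2) = 15,  b(3) = 11,  b(4) = 16,  b(5) = 1,  b(6) = 18,  b(7) = 16,  b(8) = 8,  b(9) = 11,  b(10) = 9,  b(11) = 8,  b(12) = 4,  b(13) = 16,  b(14) = 15,  b(15) = 4,  b(16) = 2,  b(17) = 8,  b(18) = 18,  b(19) = 2,  b(20) = 1,  b(21) = 4,  b(22) = 9,  b(23) = 1,  b(24) = 11,  b(25) = 2,  b(26) = 15.
The sequence repeats with period 24.
So b(878) = b(1 + ((878-1) mod 24)) = b(14) = 15.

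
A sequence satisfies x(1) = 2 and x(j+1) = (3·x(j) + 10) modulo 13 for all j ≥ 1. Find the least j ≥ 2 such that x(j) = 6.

3

Listing terms: x(1) = 2, x(2) = 3, x(3) = 6, x(4) = 2.
Since x(4) = x(1) = 2, the sequence is periodic with period 3.
The value 6 first appears (with j ≥ 2) at x(3).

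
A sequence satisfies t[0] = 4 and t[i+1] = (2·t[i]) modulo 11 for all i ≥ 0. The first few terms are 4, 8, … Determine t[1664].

Computing terms: t[0] = 4,  t[1] = 8,  t[2] = 5,  t[3] = 10,  t[4] = 9,  t[5] = 7,  t[6] = 3,  t[7] = 6,  t[8] = 1,  t[9] = 2,  t[10] = 4.
Since t[10] = t[0] = 4, the sequence is periodic with period 10.
(1664 - 0) mod 10 = 4, so t[1664] = t[4] = 9.

9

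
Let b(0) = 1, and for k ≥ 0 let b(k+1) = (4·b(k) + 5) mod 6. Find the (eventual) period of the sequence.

We have b(0) = 1,  b(1) = 3,  b(2) = 5,  b(3) = 1.
The sequence repeats with period 3.

3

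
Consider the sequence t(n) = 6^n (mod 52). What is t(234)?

12

t(1) = 6,  t(2) = 36,  t(3) = 8,  t(4) = 48,  t(5) = 28,  t(6) = 12,  t(7) = 20,  t(8) = 16,  t(9) = 44,  t(10) = 4,  t(11) = 24,  t(12) = 40,  t(13) = 32,  t(14) = 36.
Since t(14) = t(2) = 36, the sequence is eventually periodic: after a pre-period of length 1 it cycles with period 12.
For n ≥ 2, t(n) depends only on (n - 2) mod 12. (234 - 2) mod 12 = 4, so t(234) = t(6) = 12.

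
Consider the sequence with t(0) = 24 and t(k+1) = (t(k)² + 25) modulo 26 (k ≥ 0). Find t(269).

t(0) = 24,  t(1) = 3,  t(2) = 8,  t(3) = 11,  t(4) = 16,  t(5) = 21,  t(6) = 24.
The sequence repeats with period 6.
(269 - 0) mod 6 = 5, so t(269) = t(5) = 21.

21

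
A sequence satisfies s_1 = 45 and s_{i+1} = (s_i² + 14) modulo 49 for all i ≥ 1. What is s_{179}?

Listing terms: s_1 = 45; s_2 = 30; s_3 = 32; s_4 = 9; s_5 = 46; s_6 = 23; s_7 = 4; s_8 = 30.
Since s_8 = s_2 = 30, the sequence is eventually periodic: after a pre-period of length 1 it cycles with period 6.
For i ≥ 2, s_i depends only on (i - 2) mod 6. (179 - 2) mod 6 = 3, so s_{179} = s_5 = 46.

46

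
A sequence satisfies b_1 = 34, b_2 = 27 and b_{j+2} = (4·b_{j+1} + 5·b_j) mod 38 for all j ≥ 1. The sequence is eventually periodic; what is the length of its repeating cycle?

18

We have b_1 = 34, b_2 = 27, b_3 = 12, b_4 = 31, b_5 = 32, b_6 = 17, b_7 = 0, b_8 = 9, b_9 = 36, b_{10} = 37, b_{11} = 24, b_{12} = 15, b_{13} = 28, b_{14} = 35, b_{15} = 14, b_{16} = 3, b_{17} = 6, b_{18} = 1, b_{19} = 34, b_{20} = 27.
Since (b_{19}, b_{20}) = (b_1, b_2) = (34, 27) (two consecutive terms determine the rest), the sequence is periodic with period 18.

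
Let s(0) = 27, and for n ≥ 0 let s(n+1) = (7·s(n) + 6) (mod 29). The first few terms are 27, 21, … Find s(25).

s(0) = 27, s(1) = 21, s(2) = 8, s(3) = 4, s(4) = 5, s(5) = 12, s(6) = 3, s(7) = 27.
The sequence repeats with period 7.
So s(25) = s(0 + ((25-0) mod 7)) = s(4) = 5.

5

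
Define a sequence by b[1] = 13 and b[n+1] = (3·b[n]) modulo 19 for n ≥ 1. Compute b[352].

6

Computing terms: b[1] = 13, b[2] = 1, b[3] = 3, b[4] = 9, b[5] = 8, b[6] = 5, b[7] = 15, b[8] = 7, b[9] = 2, b[10] = 6, b[11] = 18, b[12] = 16, b[13] = 10, b[14] = 11, b[15] = 14, b[16] = 4, b[17] = 12, b[18] = 17, b[19] = 13.
Since b[19] = b[1] = 13, the sequence is periodic with period 18.
So b[352] = b[1 + ((352-1) mod 18)] = b[10] = 6.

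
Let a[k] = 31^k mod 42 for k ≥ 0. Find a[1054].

Computing terms: a[0] = 1,  a[1] = 31,  a[2] = 37,  a[3] = 13,  a[4] = 25,  a[5] = 19,  a[6] = 1.
Since a[6] = a[0] = 1, the sequence is periodic with period 6.
So a[1054] = a[0 + ((1054-0) mod 6)] = a[4] = 25.

25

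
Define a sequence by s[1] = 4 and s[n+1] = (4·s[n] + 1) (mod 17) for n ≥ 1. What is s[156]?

5

Computing terms: s[1] = 4,  s[2] = 0,  s[3] = 1,  s[4] = 5,  s[5] = 4.
Since s[5] = s[1] = 4, the sequence is periodic with period 4.
(156 - 1) mod 4 = 3, so s[156] = s[4] = 5.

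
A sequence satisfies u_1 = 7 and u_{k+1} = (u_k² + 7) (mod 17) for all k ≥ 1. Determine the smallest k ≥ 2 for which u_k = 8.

Listing terms: u_1 = 7; u_2 = 5; u_3 = 15; u_4 = 11; u_5 = 9; u_6 = 3; u_7 = 16; u_8 = 8; u_9 = 3.
Since u_9 = u_6 = 3, the sequence is eventually periodic: after a pre-period of length 5 it cycles with period 3.
The value 8 first appears (with k ≥ 2) at u_8.

8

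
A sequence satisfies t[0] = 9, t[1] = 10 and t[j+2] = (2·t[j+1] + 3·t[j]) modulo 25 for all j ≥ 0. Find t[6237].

20

t[0] = 9, t[1] = 10, t[2] = 22, t[3] = 24, t[4] = 14, t[5] = 0, t[6] = 17, t[7] = 9, t[8] = 19, t[9] = 15, t[10] = 12, t[11] = 19, t[12] = 24, t[13] = 5, t[14] = 7, t[15] = 4, t[16] = 4, t[17] = 20, t[18] = 2, t[19] = 14, t[20] = 9, t[21] = 10.
The sequence repeats with period 20.
(6237 - 0) mod 20 = 17, so t[6237] = t[17] = 20.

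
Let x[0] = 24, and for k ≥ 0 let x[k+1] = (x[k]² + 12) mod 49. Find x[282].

Computing terms: x[0] = 24, x[1] = 0, x[2] = 12, x[3] = 9, x[4] = 44, x[5] = 37, x[6] = 9.
Since x[6] = x[3] = 9, the sequence is eventually periodic: after a pre-period of length 3 it cycles with period 3.
For k ≥ 3, x[k] depends only on (k - 3) mod 3. (282 - 3) mod 3 = 0, so x[282] = x[3] = 9.

9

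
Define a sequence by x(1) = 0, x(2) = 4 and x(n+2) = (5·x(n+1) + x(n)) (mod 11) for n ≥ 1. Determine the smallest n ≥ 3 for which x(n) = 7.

7

We have x(1) = 0,  x(2) = 4,  x(3) = 9,  x(4) = 5,  x(5) = 1,  x(6) = 10,  x(7) = 7,  x(8) = 1,  x(9) = 1,  x(10) = 6,  x(11) = 9,  x(12) = 7,  x(13) = 0,  x(14) = 7,  x(15) = 2,  x(16) = 6,  x(17) = 10,  x(18) = 1,  x(19) = 4,  x(20) = 10,  x(21) = 10,  x(22) = 5,  x(23) = 2,  x(24) = 4,  x(25) = 0,  x(26) = 4.
Since (x(25), x(26)) = (x(1), x(2)) = (0, 4) (two consecutive terms determine the rest), the sequence is periodic with period 24.
The value 7 first appears (with n ≥ 3) at x(7).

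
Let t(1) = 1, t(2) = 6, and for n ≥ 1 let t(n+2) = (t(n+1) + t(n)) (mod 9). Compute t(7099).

1

t(1) = 1,  t(2) = 6,  t(3) = 7,  t(4) = 4,  t(5) = 2,  t(6) = 6,  t(7) = 8,  t(8) = 5,  t(9) = 4,  t(10) = 0,  t(11) = 4,  t(12) = 4,  t(13) = 8,  t(14) = 3,  t(15) = 2,  t(16) = 5,  t(17) = 7,  t(18) = 3,  t(19) = 1,  t(20) = 4,  t(21) = 5,  t(22) = 0,  t(23) = 5,  t(24) = 5,  t(25) = 1,  t(26) = 6.
Since (t(25), t(26)) = (t(1), t(2)) = (1, 6) (two consecutive terms determine the rest), the sequence is periodic with period 24.
(7099 - 1) mod 24 = 18, so t(7099) = t(19) = 1.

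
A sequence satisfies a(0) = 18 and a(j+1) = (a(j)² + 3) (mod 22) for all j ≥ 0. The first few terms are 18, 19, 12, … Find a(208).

We have a(0) = 18,  a(1) = 19,  a(2) = 12,  a(3) = 15,  a(4) = 8,  a(5) = 1,  a(6) = 4,  a(7) = 19.
Since a(7) = a(1) = 19, the sequence is eventually periodic: after a pre-period of length 1 it cycles with period 6.
For j ≥ 1, a(j) depends only on (j - 1) mod 6. (208 - 1) mod 6 = 3, so a(208) = a(4) = 8.

8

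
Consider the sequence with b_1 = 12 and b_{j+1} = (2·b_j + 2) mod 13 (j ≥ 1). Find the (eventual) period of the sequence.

12

Computing terms: b_1 = 12; b_2 = 0; b_3 = 2; b_4 = 6; b_5 = 1; b_6 = 4; b_7 = 10; b_8 = 9; b_9 = 7; b_{10} = 3; b_{11} = 8; b_{12} = 5; b_{13} = 12.
The sequence repeats with period 12.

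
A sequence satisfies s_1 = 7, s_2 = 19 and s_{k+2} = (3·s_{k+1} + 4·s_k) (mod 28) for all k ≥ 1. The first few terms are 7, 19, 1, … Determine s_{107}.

17

Computing terms: s_1 = 7, s_2 = 19, s_3 = 1, s_4 = 23, s_5 = 17, s_6 = 3, s_7 = 21, s_8 = 19, s_9 = 1.
Since (s_8, s_9) = (s_2, s_3) = (19, 1) (two consecutive terms determine the rest), the sequence is eventually periodic: after a pre-period of length 1 it cycles with period 6.
For k ≥ 2, s_k depends only on (k - 2) mod 6. (107 - 2) mod 6 = 3, so s_{107} = s_5 = 17.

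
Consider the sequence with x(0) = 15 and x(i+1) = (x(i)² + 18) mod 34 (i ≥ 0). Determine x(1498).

x(0) = 15; x(1) = 5; x(2) = 9; x(3) = 31; x(4) = 27; x(5) = 33; x(6) = 19; x(7) = 5.
Since x(7) = x(1) = 5, the sequence is eventually periodic: after a pre-period of length 1 it cycles with period 6.
For i ≥ 1, x(i) depends only on (i - 1) mod 6. (1498 - 1) mod 6 = 3, so x(1498) = x(4) = 27.

27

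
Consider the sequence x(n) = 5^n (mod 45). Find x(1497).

x(0) = 1; x(1) = 5; x(2) = 25; x(3) = 35; x(4) = 40; x(5) = 20; x(6) = 10; x(7) = 5.
Since x(7) = x(1) = 5, the sequence is eventually periodic: after a pre-period of length 1 it cycles with period 6.
For n ≥ 1, x(n) depends only on (n - 1) mod 6. (1497 - 1) mod 6 = 2, so x(1497) = x(3) = 35.

35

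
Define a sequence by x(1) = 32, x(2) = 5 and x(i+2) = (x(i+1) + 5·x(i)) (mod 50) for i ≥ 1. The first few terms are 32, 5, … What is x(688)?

We have x(1) = 32,  x(2) = 5,  x(3) = 15,  x(4) = 40,  x(5) = 15,  x(6) = 15,  x(7) = 40.
Since (x(6), x(7)) = (x(3), x(4)) = (15, 40) (two consecutive terms determine the rest), the sequence is eventually periodic: after a pre-period of length 2 it cycles with period 3.
For i ≥ 3, x(i) depends only on (i - 3) mod 3. (688 - 3) mod 3 = 1, so x(688) = x(4) = 40.

40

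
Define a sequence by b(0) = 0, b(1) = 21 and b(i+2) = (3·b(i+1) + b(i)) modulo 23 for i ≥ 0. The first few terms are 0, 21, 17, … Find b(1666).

b(0) = 0,  b(1) = 21,  b(2) = 17,  b(3) = 3,  b(4) = 3,  b(5) = 12,  b(6) = 16,  b(7) = 14,  b(8) = 12,  b(9) = 4,  b(10) = 1,  b(11) = 7,  b(12) = 22,  b(13) = 4,  b(14) = 11,  b(15) = 14,  b(16) = 7,  b(17) = 12,  b(18) = 20,  b(19) = 3,  b(20) = 6,  b(21) = 21,  b(22) = 0,  b(23) = 21.
Since (b(22), b(23)) = (b(0), b(1)) = (0, 21) (two consecutive terms determine the rest), the sequence is periodic with period 22.
(1666 - 0) mod 22 = 16, so b(1666) = b(16) = 7.

7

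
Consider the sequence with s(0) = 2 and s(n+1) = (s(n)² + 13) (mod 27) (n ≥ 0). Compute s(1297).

Listing terms: s(0) = 2; s(1) = 17; s(2) = 5; s(3) = 11; s(4) = 26; s(5) = 14; s(6) = 20; s(7) = 8; s(8) = 23; s(9) = 2.
The sequence repeats with period 9.
So s(1297) = s(0 + ((1297-0) mod 9)) = s(1) = 17.

17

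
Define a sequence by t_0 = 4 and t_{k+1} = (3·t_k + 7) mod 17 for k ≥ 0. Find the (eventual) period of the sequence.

16

Listing terms: t_0 = 4,  t_1 = 2,  t_2 = 13,  t_3 = 12,  t_4 = 9,  t_5 = 0,  t_6 = 7,  t_7 = 11,  t_8 = 6,  t_9 = 8,  t_{10} = 14,  t_{11} = 15,  t_{12} = 1,  t_{13} = 10,  t_{14} = 3,  t_{15} = 16,  t_{16} = 4.
Since t_{16} = t_0 = 4, the sequence is periodic with period 16.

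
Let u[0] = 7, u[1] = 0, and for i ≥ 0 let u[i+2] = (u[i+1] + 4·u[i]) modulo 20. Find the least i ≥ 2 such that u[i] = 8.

2

Computing terms: u[0] = 7; u[1] = 0; u[2] = 8; u[3] = 8; u[4] = 0; u[5] = 12; u[6] = 12; u[7] = 0; u[8] = 8.
Since (u[7], u[8]) = (u[1], u[2]) = (0, 8) (two consecutive terms determine the rest), the sequence is eventually periodic: after a pre-period of length 1 it cycles with period 6.
The value 8 first appears (with i ≥ 2) at u[2].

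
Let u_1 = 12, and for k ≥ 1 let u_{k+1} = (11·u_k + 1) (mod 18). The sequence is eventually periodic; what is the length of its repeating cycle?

We have u_1 = 12, u_2 = 7, u_3 = 6, u_4 = 13, u_5 = 0, u_6 = 1, u_7 = 12.
The sequence repeats with period 6.

6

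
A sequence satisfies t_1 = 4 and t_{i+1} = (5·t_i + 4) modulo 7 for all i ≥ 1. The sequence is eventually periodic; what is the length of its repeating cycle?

We have t_1 = 4; t_2 = 3; t_3 = 5; t_4 = 1; t_5 = 2; t_6 = 0; t_7 = 4.
Since t_7 = t_1 = 4, the sequence is periodic with period 6.

6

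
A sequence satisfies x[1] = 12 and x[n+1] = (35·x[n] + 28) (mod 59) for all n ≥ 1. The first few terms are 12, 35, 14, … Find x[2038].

Computing terms: x[1] = 12, x[2] = 35, x[3] = 14, x[4] = 46, x[5] = 45, x[6] = 10, x[7] = 24, x[8] = 42, x[9] = 23, x[10] = 7, x[11] = 37, x[12] = 25, x[13] = 18, x[14] = 9, x[15] = 48, x[16] = 56, x[17] = 41, x[18] = 47, x[19] = 21, x[20] = 55, x[21] = 6, x[22] = 2, x[23] = 39, x[24] = 36, x[25] = 49, x[26] = 32, x[27] = 27, x[28] = 29, x[29] = 40, x[30] = 12.
Since x[30] = x[1] = 12, the sequence is periodic with period 29.
So x[2038] = x[1 + ((2038-1) mod 29)] = x[8] = 42.

42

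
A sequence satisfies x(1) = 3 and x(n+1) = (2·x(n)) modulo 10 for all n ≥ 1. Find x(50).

We have x(1) = 3, x(2) = 6, x(3) = 2, x(4) = 4, x(5) = 8, x(6) = 6.
Since x(6) = x(2) = 6, the sequence is eventually periodic: after a pre-period of length 1 it cycles with period 4.
For n ≥ 2, x(n) depends only on (n - 2) mod 4. (50 - 2) mod 4 = 0, so x(50) = x(2) = 6.

6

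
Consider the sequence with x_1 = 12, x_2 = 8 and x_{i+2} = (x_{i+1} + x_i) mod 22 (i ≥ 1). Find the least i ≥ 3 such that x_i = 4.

5

We have x_1 = 12, x_2 = 8, x_3 = 20, x_4 = 6, x_5 = 4, x_6 = 10, x_7 = 14, x_8 = 2, x_9 = 16, x_{10} = 18, x_{11} = 12, x_{12} = 8.
The sequence repeats with period 10.
The value 4 first appears (with i ≥ 3) at x_5.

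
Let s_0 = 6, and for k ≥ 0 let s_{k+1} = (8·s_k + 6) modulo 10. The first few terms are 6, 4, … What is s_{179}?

0

Computing terms: s_0 = 6, s_1 = 4, s_2 = 8, s_3 = 0, s_4 = 6.
Since s_4 = s_0 = 6, the sequence is periodic with period 4.
(179 - 0) mod 4 = 3, so s_{179} = s_3 = 0.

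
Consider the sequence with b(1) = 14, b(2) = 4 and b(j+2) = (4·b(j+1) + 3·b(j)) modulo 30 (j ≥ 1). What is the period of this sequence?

24

Computing terms: b(1) = 14,  b(2) = 4,  b(3) = 28,  b(4) = 4,  b(5) = 10,  b(6) = 22,  b(7) = 28,  b(8) = 28,  b(9) = 16,  b(10) = 28,  b(11) = 10,  b(12) = 4,  b(13) = 16,  b(14) = 16,  b(15) = 22,  b(16) = 16,  b(17) = 10,  b(18) = 28,  b(19) = 22,  b(20) = 22,  b(21) = 4,  b(22) = 22,  b(23) = 10,  b(24) = 16,  b(25) = 4,  b(26) = 4,  b(27) = 28.
Since (b(26), b(27)) = (b(2), b(3)) = (4, 28) (two consecutive terms determine the rest), the sequence is eventually periodic: after a pre-period of length 1 it cycles with period 24.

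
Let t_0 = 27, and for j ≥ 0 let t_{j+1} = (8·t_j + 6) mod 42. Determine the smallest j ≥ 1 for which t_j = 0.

Listing terms: t_0 = 27, t_1 = 12, t_2 = 18, t_3 = 24, t_4 = 30, t_5 = 36, t_6 = 0, t_7 = 6, t_8 = 12.
Since t_8 = t_1 = 12, the sequence is eventually periodic: after a pre-period of length 1 it cycles with period 7.
The value 0 first appears (with j ≥ 1) at t_6.

6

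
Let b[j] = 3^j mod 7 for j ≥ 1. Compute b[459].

6

Computing terms: b[1] = 3, b[2] = 2, b[3] = 6, b[4] = 4, b[5] = 5, b[6] = 1, b[7] = 3.
The sequence repeats with period 6.
(459 - 1) mod 6 = 2, so b[459] = b[3] = 6.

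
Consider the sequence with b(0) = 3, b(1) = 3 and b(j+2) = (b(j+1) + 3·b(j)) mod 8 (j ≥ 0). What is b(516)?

Computing terms: b(0) = 3,  b(1) = 3,  b(2) = 4,  b(3) = 5,  b(4) = 1,  b(5) = 0,  b(6) = 3,  b(7) = 3.
Since (b(6), b(7)) = (b(0), b(1)) = (3, 3) (two consecutive terms determine the rest), the sequence is periodic with period 6.
(516 - 0) mod 6 = 0, so b(516) = b(0) = 3.

3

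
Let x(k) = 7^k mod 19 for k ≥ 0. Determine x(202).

We have x(0) = 1,  x(1) = 7,  x(2) = 11,  x(3) = 1.
Since x(3) = x(0) = 1, the sequence is periodic with period 3.
(202 - 0) mod 3 = 1, so x(202) = x(1) = 7.

7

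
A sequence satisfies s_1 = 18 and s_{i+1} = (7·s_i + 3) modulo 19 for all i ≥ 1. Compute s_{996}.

s_1 = 18,  s_2 = 15,  s_3 = 13,  s_4 = 18.
Since s_4 = s_1 = 18, the sequence is periodic with period 3.
(996 - 1) mod 3 = 2, so s_{996} = s_3 = 13.

13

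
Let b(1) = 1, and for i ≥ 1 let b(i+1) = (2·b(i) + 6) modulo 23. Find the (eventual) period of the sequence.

We have b(1) = 1,  b(2) = 8,  b(3) = 22,  b(4) = 4,  b(5) = 14,  b(6) = 11,  b(7) = 5,  b(8) = 16,  b(9) = 15,  b(10) = 13,  b(11) = 9,  b(12) = 1.
The sequence repeats with period 11.

11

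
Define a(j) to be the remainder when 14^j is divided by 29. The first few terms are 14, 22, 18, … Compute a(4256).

Listing terms: a(1) = 14, a(2) = 22, a(3) = 18, a(4) = 20, a(5) = 19, a(6) = 5, a(7) = 12, a(8) = 23, a(9) = 3, a(10) = 13, a(11) = 8, a(12) = 25, a(13) = 2, a(14) = 28, a(15) = 15, a(16) = 7, a(17) = 11, a(18) = 9, a(19) = 10, a(20) = 24, a(21) = 17, a(22) = 6, a(23) = 26, a(24) = 16, a(25) = 21, a(26) = 4, a(27) = 27, a(28) = 1, a(29) = 14.
The sequence repeats with period 28.
(4256 - 1) mod 28 = 27, so a(4256) = a(28) = 1.

1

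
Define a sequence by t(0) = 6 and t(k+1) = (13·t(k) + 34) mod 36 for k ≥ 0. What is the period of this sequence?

We have t(0) = 6; t(1) = 4; t(2) = 14; t(3) = 0; t(4) = 34; t(5) = 8; t(6) = 30; t(7) = 28; t(8) = 2; t(9) = 24; t(10) = 22; t(11) = 32; t(12) = 18; t(13) = 16; t(14) = 26; t(15) = 12; t(16) = 10; t(17) = 20; t(18) = 6.
Since t(18) = t(0) = 6, the sequence is periodic with period 18.

18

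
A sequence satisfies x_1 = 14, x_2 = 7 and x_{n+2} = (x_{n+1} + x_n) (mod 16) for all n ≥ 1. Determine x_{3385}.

14

Listing terms: x_1 = 14; x_2 = 7; x_3 = 5; x_4 = 12; x_5 = 1; x_6 = 13; x_7 = 14; x_8 = 11; x_9 = 9; x_{10} = 4; x_{11} = 13; x_{12} = 1; x_{13} = 14; x_{14} = 15; x_{15} = 13; x_{16} = 12; x_{17} = 9; x_{18} = 5; x_{19} = 14; x_{20} = 3; x_{21} = 1; x_{22} = 4; x_{23} = 5; x_{24} = 9; x_{25} = 14; x_{26} = 7.
The sequence repeats with period 24.
(3385 - 1) mod 24 = 0, so x_{3385} = x_1 = 14.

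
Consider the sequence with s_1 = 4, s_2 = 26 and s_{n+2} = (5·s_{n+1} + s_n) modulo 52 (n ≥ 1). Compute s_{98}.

Computing terms: s_1 = 4; s_2 = 26; s_3 = 30; s_4 = 20; s_5 = 26; s_6 = 46; s_7 = 48; s_8 = 26; s_9 = 22; s_{10} = 32; s_{11} = 26; s_{12} = 6; s_{13} = 4; s_{14} = 26.
The sequence repeats with period 12.
(98 - 1) mod 12 = 1, so s_{98} = s_2 = 26.

26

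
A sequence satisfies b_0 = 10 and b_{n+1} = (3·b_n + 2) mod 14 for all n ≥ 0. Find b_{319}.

b_0 = 10; b_1 = 4; b_2 = 0; b_3 = 2; b_4 = 8; b_5 = 12; b_6 = 10.
Since b_6 = b_0 = 10, the sequence is periodic with period 6.
(319 - 0) mod 6 = 1, so b_{319} = b_1 = 4.

4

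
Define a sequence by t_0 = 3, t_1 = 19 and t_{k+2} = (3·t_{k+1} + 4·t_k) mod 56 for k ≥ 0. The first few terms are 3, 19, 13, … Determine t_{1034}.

We have t_0 = 3, t_1 = 19, t_2 = 13, t_3 = 3, t_4 = 5, t_5 = 27, t_6 = 45, t_7 = 19, t_8 = 13.
Since (t_7, t_8) = (t_1, t_2) = (19, 13) (two consecutive terms determine the rest), the sequence is eventually periodic: after a pre-period of length 1 it cycles with period 6.
For k ≥ 1, t_k depends only on (k - 1) mod 6. (1034 - 1) mod 6 = 1, so t_{1034} = t_2 = 13.

13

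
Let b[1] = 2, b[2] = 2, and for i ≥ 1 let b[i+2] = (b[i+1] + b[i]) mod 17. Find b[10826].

9

We have b[1] = 2, b[2] = 2, b[3] = 4, b[4] = 6, b[5] = 10, b[6] = 16, b[7] = 9, b[8] = 8, b[9] = 0, b[10] = 8, b[11] = 8, b[12] = 16, b[13] = 7, b[14] = 6, b[15] = 13, b[16] = 2, b[17] = 15, b[18] = 0, b[19] = 15, b[20] = 15, b[21] = 13, b[22] = 11, b[23] = 7, b[24] = 1, b[25] = 8, b[26] = 9, b[27] = 0, b[28] = 9, b[29] = 9, b[30] = 1, b[31] = 10, b[32] = 11, b[33] = 4, b[34] = 15, b[35] = 2, b[36] = 0, b[37] = 2, b[38] = 2.
Since (b[37], b[38]) = (b[1], b[2]) = (2, 2) (two consecutive terms determine the rest), the sequence is periodic with period 36.
(10826 - 1) mod 36 = 25, so b[10826] = b[26] = 9.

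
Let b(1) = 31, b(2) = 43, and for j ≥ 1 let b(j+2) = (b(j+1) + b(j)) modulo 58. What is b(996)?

14

Listing terms: b(1) = 31, b(2) = 43, b(3) = 16, b(4) = 1, b(5) = 17, b(6) = 18, b(7) = 35, b(8) = 53, b(9) = 30, b(10) = 25, b(11) = 55, b(12) = 22, b(13) = 19, b(14) = 41, b(15) = 2, b(16) = 43, b(17) = 45, b(18) = 30, b(19) = 17, b(20) = 47, b(21) = 6, b(22) = 53, b(23) = 1, b(24) = 54, b(25) = 55, b(26) = 51, b(27) = 48, b(28) = 41, b(29) = 31, b(30) = 14, b(31) = 45, b(32) = 1, b(33) = 46, b(34) = 47, b(35) = 35, b(36) = 24, b(37) = 1, b(38) = 25, b(39) = 26, b(40) = 51, b(41) = 19, b(42) = 12, b(43) = 31, b(44) = 43.
Since (b(43), b(44)) = (b(1), b(2)) = (31, 43) (two consecutive terms determine the rest), the sequence is periodic with period 42.
(996 - 1) mod 42 = 29, so b(996) = b(30) = 14.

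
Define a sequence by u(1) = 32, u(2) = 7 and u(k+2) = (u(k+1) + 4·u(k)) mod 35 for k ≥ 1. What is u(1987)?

32

We have u(1) = 32,  u(2) = 7,  u(3) = 30,  u(4) = 23,  u(5) = 3,  u(6) = 25,  u(7) = 2,  u(8) = 32,  u(9) = 5,  u(10) = 28,  u(11) = 13,  u(12) = 20,  u(13) = 2,  u(14) = 12,  u(15) = 20,  u(16) = 33,  u(17) = 8,  u(18) = 0,  u(19) = 32,  u(20) = 32,  u(21) = 20,  u(22) = 8,  u(23) = 18,  u(24) = 15,  u(25) = 17,  u(26) = 7,  u(27) = 5,  u(28) = 33,  u(29) = 18,  u(30) = 10,  u(31) = 12,  u(32) = 17,  u(33) = 30,  u(34) = 28,  u(35) = 8,  u(36) = 15,  u(37) = 12,  u(38) = 2,  u(39) = 15,  u(40) = 23,  u(41) = 13,  u(42) = 0,  u(43) = 17,  u(44) = 17,  u(45) = 15,  u(46) = 13,  u(47) = 3,  u(48) = 20,  u(49) = 32,  u(50) = 7.
The sequence repeats with period 48.
(1987 - 1) mod 48 = 18, so u(1987) = u(19) = 32.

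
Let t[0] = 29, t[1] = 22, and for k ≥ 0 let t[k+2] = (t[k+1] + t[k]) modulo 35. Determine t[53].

22

Computing terms: t[0] = 29, t[1] = 22, t[2] = 16, t[3] = 3, t[4] = 19, t[5] = 22, t[6] = 6, t[7] = 28, t[8] = 34, t[9] = 27, t[10] = 26, t[11] = 18, t[12] = 9, t[13] = 27, t[14] = 1, t[15] = 28, t[16] = 29, t[17] = 22.
Since (t[16], t[17]) = (t[0], t[1]) = (29, 22) (two consecutive terms determine the rest), the sequence is periodic with period 16.
So t[53] = t[0 + ((53-0) mod 16)] = t[5] = 22.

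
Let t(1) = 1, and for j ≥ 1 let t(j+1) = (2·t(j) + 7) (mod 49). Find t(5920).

We have t(1) = 1; t(2) = 9; t(3) = 25; t(4) = 8; t(5) = 23; t(6) = 4; t(7) = 15; t(8) = 37; t(9) = 32; t(10) = 22; t(11) = 2; t(12) = 11; t(13) = 29; t(14) = 16; t(15) = 39; t(16) = 36; t(17) = 30; t(18) = 18; t(19) = 43; t(20) = 44; t(21) = 46; t(22) = 1.
Since t(22) = t(1) = 1, the sequence is periodic with period 21.
(5920 - 1) mod 21 = 18, so t(5920) = t(19) = 43.

43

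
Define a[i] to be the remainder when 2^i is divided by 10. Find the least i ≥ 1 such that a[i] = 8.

a[0] = 1, a[1] = 2, a[2] = 4, a[3] = 8, a[4] = 6, a[5] = 2.
Since a[5] = a[1] = 2, the sequence is eventually periodic: after a pre-period of length 1 it cycles with period 4.
The value 8 first appears (with i ≥ 1) at a[3].

3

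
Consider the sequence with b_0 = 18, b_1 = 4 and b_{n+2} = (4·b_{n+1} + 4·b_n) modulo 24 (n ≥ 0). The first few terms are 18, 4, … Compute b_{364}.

Computing terms: b_0 = 18,  b_1 = 4,  b_2 = 16,  b_3 = 8,  b_4 = 0,  b_5 = 8,  b_6 = 8,  b_7 = 16,  b_8 = 0,  b_9 = 16,  b_{10} = 16,  b_{11} = 8.
Since (b_{10}, b_{11}) = (b_2, b_3) = (16, 8) (two consecutive terms determine the rest), the sequence is eventually periodic: after a pre-period of length 2 it cycles with period 8.
For n ≥ 2, b_n depends only on (n - 2) mod 8. (364 - 2) mod 8 = 2, so b_{364} = b_4 = 0.

0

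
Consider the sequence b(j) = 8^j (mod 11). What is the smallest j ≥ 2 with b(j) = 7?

9

We have b(1) = 8,  b(2) = 9,  b(3) = 6,  b(4) = 4,  b(5) = 10,  b(6) = 3,  b(7) = 2,  b(8) = 5,  b(9) = 7,  b(10) = 1,  b(11) = 8.
The sequence repeats with period 10.
The value 7 first appears (with j ≥ 2) at b(9).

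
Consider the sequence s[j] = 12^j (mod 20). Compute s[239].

Listing terms: s[1] = 12, s[2] = 4, s[3] = 8, s[4] = 16, s[5] = 12.
The sequence repeats with period 4.
So s[239] = s[1 + ((239-1) mod 4)] = s[3] = 8.

8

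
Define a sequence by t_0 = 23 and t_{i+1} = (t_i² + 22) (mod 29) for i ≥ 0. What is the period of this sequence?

7

t_0 = 23,  t_1 = 0,  t_2 = 22,  t_3 = 13,  t_4 = 17,  t_5 = 21,  t_6 = 28,  t_7 = 23.
Since t_7 = t_0 = 23, the sequence is periodic with period 7.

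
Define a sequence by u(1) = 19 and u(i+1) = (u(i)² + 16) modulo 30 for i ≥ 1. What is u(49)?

u(1) = 19,  u(2) = 17,  u(3) = 5,  u(4) = 11,  u(5) = 17.
Since u(5) = u(2) = 17, the sequence is eventually periodic: after a pre-period of length 1 it cycles with period 3.
For i ≥ 2, u(i) depends only on (i - 2) mod 3. (49 - 2) mod 3 = 2, so u(49) = u(4) = 11.

11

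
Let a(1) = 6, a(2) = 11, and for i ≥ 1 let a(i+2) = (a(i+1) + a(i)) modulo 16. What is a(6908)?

7

a(1) = 6, a(2) = 11, a(3) = 1, a(4) = 12, a(5) = 13, a(6) = 9, a(7) = 6, a(8) = 15, a(9) = 5, a(10) = 4, a(11) = 9, a(12) = 13, a(13) = 6, a(14) = 3, a(15) = 9, a(16) = 12, a(17) = 5, a(18) = 1, a(19) = 6, a(20) = 7, a(21) = 13, a(22) = 4, a(23) = 1, a(24) = 5, a(25) = 6, a(26) = 11.
The sequence repeats with period 24.
So a(6908) = a(1 + ((6908-1) mod 24)) = a(20) = 7.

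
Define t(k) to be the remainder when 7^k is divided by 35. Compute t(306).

14

We have t(1) = 7,  t(2) = 14,  t(3) = 28,  t(4) = 21,  t(5) = 7.
Since t(5) = t(1) = 7, the sequence is periodic with period 4.
(306 - 1) mod 4 = 1, so t(306) = t(2) = 14.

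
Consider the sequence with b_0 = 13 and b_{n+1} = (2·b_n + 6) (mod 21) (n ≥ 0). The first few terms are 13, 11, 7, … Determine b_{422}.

Computing terms: b_0 = 13, b_1 = 11, b_2 = 7, b_3 = 20, b_4 = 4, b_5 = 14, b_6 = 13.
Since b_6 = b_0 = 13, the sequence is periodic with period 6.
So b_{422} = b_{0 + ((422-0) mod 6)} = b_2 = 7.

7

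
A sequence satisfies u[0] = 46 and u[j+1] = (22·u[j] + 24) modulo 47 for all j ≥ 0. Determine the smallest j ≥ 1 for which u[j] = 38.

27

Listing terms: u[0] = 46, u[1] = 2, u[2] = 21, u[3] = 16, u[4] = 0, u[5] = 24, u[6] = 35, u[7] = 42, u[8] = 8, u[9] = 12, u[10] = 6, u[11] = 15, u[12] = 25, u[13] = 10, u[14] = 9, u[15] = 34, u[16] = 20, u[17] = 41, u[18] = 33, u[19] = 45, u[20] = 27, u[21] = 7, u[22] = 37, u[23] = 39, u[24] = 36, u[25] = 17, u[26] = 22, u[27] = 38, u[28] = 14, u[29] = 3, u[30] = 43, u[31] = 30, u[32] = 26, u[33] = 32, u[34] = 23, u[35] = 13, u[36] = 28, u[37] = 29, u[38] = 4, u[39] = 18, u[40] = 44, u[41] = 5, u[42] = 40, u[43] = 11, u[44] = 31, u[45] = 1, u[46] = 46.
The sequence repeats with period 46.
The value 38 first appears (with j ≥ 1) at u[27].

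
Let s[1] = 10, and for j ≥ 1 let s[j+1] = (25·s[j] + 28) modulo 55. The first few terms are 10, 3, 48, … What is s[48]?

48

Computing terms: s[1] = 10,  s[2] = 3,  s[3] = 48,  s[4] = 18,  s[5] = 38,  s[6] = 43,  s[7] = 3.
Since s[7] = s[2] = 3, the sequence is eventually periodic: after a pre-period of length 1 it cycles with period 5.
For j ≥ 2, s[j] depends only on (j - 2) mod 5. (48 - 2) mod 5 = 1, so s[48] = s[3] = 48.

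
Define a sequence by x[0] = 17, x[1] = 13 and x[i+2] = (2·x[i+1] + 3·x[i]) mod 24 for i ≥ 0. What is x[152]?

We have x[0] = 17,  x[1] = 13,  x[2] = 5,  x[3] = 1,  x[4] = 17,  x[5] = 13.
Since (x[4], x[5]) = (x[0], x[1]) = (17, 13) (two consecutive terms determine the rest), the sequence is periodic with period 4.
So x[152] = x[0 + ((152-0) mod 4)] = x[0] = 17.

17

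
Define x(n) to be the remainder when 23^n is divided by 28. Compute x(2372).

25

We have x(1) = 23; x(2) = 25; x(3) = 15; x(4) = 9; x(5) = 11; x(6) = 1; x(7) = 23.
The sequence repeats with period 6.
So x(2372) = x(1 + ((2372-1) mod 6)) = x(2) = 25.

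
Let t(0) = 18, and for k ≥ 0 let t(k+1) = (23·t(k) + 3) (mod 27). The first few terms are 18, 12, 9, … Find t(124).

0

Listing terms: t(0) = 18,  t(1) = 12,  t(2) = 9,  t(3) = 21,  t(4) = 0,  t(5) = 3,  t(6) = 18.
The sequence repeats with period 6.
So t(124) = t(0 + ((124-0) mod 6)) = t(4) = 0.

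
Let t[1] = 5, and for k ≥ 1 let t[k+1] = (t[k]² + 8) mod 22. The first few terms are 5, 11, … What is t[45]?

Listing terms: t[1] = 5; t[2] = 11; t[3] = 19; t[4] = 17; t[5] = 11.
Since t[5] = t[2] = 11, the sequence is eventually periodic: after a pre-period of length 1 it cycles with period 3.
For k ≥ 2, t[k] depends only on (k - 2) mod 3. (45 - 2) mod 3 = 1, so t[45] = t[3] = 19.

19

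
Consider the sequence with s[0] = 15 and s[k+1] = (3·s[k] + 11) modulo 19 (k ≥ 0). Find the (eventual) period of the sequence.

18

Computing terms: s[0] = 15; s[1] = 18; s[2] = 8; s[3] = 16; s[4] = 2; s[5] = 17; s[6] = 5; s[7] = 7; s[8] = 13; s[9] = 12; s[10] = 9; s[11] = 0; s[12] = 11; s[13] = 6; s[14] = 10; s[15] = 3; s[16] = 1; s[17] = 14; s[18] = 15.
Since s[18] = s[0] = 15, the sequence is periodic with period 18.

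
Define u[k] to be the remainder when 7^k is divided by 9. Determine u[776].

We have u[1] = 7; u[2] = 4; u[3] = 1; u[4] = 7.
The sequence repeats with period 3.
(776 - 1) mod 3 = 1, so u[776] = u[2] = 4.

4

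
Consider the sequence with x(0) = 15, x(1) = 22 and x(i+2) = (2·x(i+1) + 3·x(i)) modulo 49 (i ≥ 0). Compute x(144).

29

Computing terms: x(0) = 15, x(1) = 22, x(2) = 40, x(3) = 48, x(4) = 20, x(5) = 37, x(6) = 36, x(7) = 36, x(8) = 33, x(9) = 27, x(10) = 6, x(11) = 44, x(12) = 8, x(13) = 1, x(14) = 26, x(15) = 6, x(16) = 41, x(17) = 2, x(18) = 29, x(19) = 15, x(20) = 19, x(21) = 34, x(22) = 27, x(23) = 9, x(24) = 1, x(25) = 29, x(26) = 12, x(27) = 13, x(28) = 13, x(29) = 16, x(30) = 22, x(31) = 43, x(32) = 5, x(33) = 41, x(34) = 48, x(35) = 23, x(36) = 43, x(37) = 8, x(38) = 47, x(39) = 20, x(40) = 34, x(41) = 30, x(42) = 15, x(43) = 22.
Since (x(42), x(43)) = (x(0), x(1)) = (15, 22) (two consecutive terms determine the rest), the sequence is periodic with period 42.
(144 - 0) mod 42 = 18, so x(144) = x(18) = 29.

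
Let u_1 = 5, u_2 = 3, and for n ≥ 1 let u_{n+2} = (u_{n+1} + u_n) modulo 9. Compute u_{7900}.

2

We have u_1 = 5,  u_2 = 3,  u_3 = 8,  u_4 = 2,  u_5 = 1,  u_6 = 3,  u_7 = 4,  u_8 = 7,  u_9 = 2,  u_{10} = 0,  u_{11} = 2,  u_{12} = 2,  u_{13} = 4,  u_{14} = 6,  u_{15} = 1,  u_{16} = 7,  u_{17} = 8,  u_{18} = 6,  u_{19} = 5,  u_{20} = 2,  u_{21} = 7,  u_{22} = 0,  u_{23} = 7,  u_{24} = 7,  u_{25} = 5,  u_{26} = 3.
Since (u_{25}, u_{26}) = (u_1, u_2) = (5, 3) (two consecutive terms determine the rest), the sequence is periodic with period 24.
So u_{7900} = u_{1 + ((7900-1) mod 24)} = u_4 = 2.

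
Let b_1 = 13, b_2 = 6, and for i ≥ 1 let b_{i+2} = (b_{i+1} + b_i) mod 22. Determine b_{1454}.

Computing terms: b_1 = 13; b_2 = 6; b_3 = 19; b_4 = 3; b_5 = 0; b_6 = 3; b_7 = 3; b_8 = 6; b_9 = 9; b_{10} = 15; b_{11} = 2; b_{12} = 17; b_{13} = 19; b_{14} = 14; b_{15} = 11; b_{16} = 3; b_{17} = 14; b_{18} = 17; b_{19} = 9; b_{20} = 4; b_{21} = 13; b_{22} = 17; b_{23} = 8; b_{24} = 3; b_{25} = 11; b_{26} = 14; b_{27} = 3; b_{28} = 17; b_{29} = 20; b_{30} = 15; b_{31} = 13; b_{32} = 6.
Since (b_{31}, b_{32}) = (b_1, b_2) = (13, 6) (two consecutive terms determine the rest), the sequence is periodic with period 30.
(1454 - 1) mod 30 = 13, so b_{1454} = b_{14} = 14.

14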